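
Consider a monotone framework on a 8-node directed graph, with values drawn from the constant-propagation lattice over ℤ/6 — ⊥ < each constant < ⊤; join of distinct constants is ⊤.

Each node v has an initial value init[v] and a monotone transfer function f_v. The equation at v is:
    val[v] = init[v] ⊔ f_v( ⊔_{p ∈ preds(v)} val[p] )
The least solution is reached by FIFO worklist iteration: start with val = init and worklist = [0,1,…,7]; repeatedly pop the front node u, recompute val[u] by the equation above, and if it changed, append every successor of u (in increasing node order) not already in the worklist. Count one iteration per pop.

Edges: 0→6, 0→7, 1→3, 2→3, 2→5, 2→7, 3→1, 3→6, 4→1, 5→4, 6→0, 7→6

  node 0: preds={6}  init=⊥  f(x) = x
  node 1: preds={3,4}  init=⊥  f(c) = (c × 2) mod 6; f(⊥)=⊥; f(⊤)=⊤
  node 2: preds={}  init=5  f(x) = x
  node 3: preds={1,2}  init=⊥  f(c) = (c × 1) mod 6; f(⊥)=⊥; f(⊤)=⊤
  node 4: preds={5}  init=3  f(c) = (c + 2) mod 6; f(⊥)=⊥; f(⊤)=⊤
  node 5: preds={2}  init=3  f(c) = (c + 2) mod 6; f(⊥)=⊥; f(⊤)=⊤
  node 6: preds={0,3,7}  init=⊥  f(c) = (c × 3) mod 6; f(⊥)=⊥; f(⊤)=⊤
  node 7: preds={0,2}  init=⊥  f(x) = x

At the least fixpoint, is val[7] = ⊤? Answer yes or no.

yes

Trace (15 dequeues):
  [1] u=0 | in ⊥ | out ⊥ | ==
  [2] u=1 | in 3 | out 0 | prev ⊥ | push {}
  [3] u=2 | in ⊥ | out 5 | ==
  [4] u=3 | in ⊤ | out ⊤ | prev ⊥ | push {1}
  [5] u=4 | in 3 | out ⊤ | prev 3 | push {}
  [6] u=5 | in 5 | out ⊤ | prev 3 | push {4}
  [7] u=6 | in ⊤ | out ⊤ | prev ⊥ | push {0}
  [8] u=7 | in 5 | out 5 | prev ⊥ | push {6}
  [9] u=1 | in ⊤ | out ⊤ | prev 0 | push {3}
  [10] u=4 | in ⊤ | out ⊤ | ==
  [11] u=0 | in ⊤ | out ⊤ | prev ⊥ | push {7}
  [12] u=6 | in ⊤ | out ⊤ | ==
  [13] u=3 | in ⊤ | out ⊤ | ==
  [14] u=7 | in ⊤ | out ⊤ | prev 5 | push {6}
  [15] u=6 | in ⊤ | out ⊤ | ==

Converged values:
  [0] ⊤
  [1] ⊤
  [2] 5
  [3] ⊤
  [4] ⊤
  [5] ⊤
  [6] ⊤
  [7] ⊤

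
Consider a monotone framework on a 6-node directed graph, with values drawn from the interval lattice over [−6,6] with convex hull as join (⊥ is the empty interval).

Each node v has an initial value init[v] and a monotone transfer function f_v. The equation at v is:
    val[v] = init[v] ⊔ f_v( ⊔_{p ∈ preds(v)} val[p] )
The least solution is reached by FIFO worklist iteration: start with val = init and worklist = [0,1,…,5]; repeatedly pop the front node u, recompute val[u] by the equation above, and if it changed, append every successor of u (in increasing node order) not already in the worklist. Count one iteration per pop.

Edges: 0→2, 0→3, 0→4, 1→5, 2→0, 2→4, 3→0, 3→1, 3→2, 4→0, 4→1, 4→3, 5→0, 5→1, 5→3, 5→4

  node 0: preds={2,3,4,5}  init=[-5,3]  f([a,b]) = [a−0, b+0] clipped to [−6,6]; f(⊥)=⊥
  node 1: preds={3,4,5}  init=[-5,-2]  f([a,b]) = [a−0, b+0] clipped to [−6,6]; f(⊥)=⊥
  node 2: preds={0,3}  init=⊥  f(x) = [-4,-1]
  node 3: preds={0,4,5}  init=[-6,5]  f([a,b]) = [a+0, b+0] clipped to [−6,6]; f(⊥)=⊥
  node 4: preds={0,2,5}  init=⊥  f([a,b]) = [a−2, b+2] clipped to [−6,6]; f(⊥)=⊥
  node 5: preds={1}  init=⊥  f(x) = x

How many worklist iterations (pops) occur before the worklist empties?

Iteration log — 16 steps:
  step 1. node 0  ⊔preds=[-6,5]  new=[-6,5]  old=[-5,3]  +wl: 
  step 2. node 1  ⊔preds=[-6,5]  new=[-6,5]  old=[-5,-2]  +wl: 
  step 3. node 2  ⊔preds=[-6,5]  new=[-4,-1]  old=⊥  +wl: 0
  step 4. node 3  ⊔preds=[-6,5]  new=[-6,5]  stable
  step 5. node 4  ⊔preds=[-6,5]  new=[-6,6]  old=⊥  +wl: 1,3
  step 6. node 5  ⊔preds=[-6,5]  new=[-6,5]  old=⊥  +wl: 4
  step 7. node 0  ⊔preds=[-6,6]  new=[-6,6]  old=[-6,5]  +wl: 2
  step 8. node 1  ⊔preds=[-6,6]  new=[-6,6]  old=[-6,5]  +wl: 5
  step 9. node 3  ⊔preds=[-6,6]  new=[-6,6]  old=[-6,5]  +wl: 0,1
  step 10. node 4  ⊔preds=[-6,6]  new=[-6,6]  stable
  step 11. node 2  ⊔preds=[-6,6]  new=[-4,-1]  stable
  step 12. node 5  ⊔preds=[-6,6]  new=[-6,6]  old=[-6,5]  +wl: 3,4
  step 13. node 0  ⊔preds=[-6,6]  new=[-6,6]  stable
  step 14. node 1  ⊔preds=[-6,6]  new=[-6,6]  stable
  step 15. node 3  ⊔preds=[-6,6]  new=[-6,6]  stable
  step 16. node 4  ⊔preds=[-6,6]  new=[-6,6]  stable

Least fixpoint reached:
  node 0: [-6,6]
  node 1: [-6,6]
  node 2: [-4,-1]
  node 3: [-6,6]
  node 4: [-6,6]
  node 5: [-6,6]

16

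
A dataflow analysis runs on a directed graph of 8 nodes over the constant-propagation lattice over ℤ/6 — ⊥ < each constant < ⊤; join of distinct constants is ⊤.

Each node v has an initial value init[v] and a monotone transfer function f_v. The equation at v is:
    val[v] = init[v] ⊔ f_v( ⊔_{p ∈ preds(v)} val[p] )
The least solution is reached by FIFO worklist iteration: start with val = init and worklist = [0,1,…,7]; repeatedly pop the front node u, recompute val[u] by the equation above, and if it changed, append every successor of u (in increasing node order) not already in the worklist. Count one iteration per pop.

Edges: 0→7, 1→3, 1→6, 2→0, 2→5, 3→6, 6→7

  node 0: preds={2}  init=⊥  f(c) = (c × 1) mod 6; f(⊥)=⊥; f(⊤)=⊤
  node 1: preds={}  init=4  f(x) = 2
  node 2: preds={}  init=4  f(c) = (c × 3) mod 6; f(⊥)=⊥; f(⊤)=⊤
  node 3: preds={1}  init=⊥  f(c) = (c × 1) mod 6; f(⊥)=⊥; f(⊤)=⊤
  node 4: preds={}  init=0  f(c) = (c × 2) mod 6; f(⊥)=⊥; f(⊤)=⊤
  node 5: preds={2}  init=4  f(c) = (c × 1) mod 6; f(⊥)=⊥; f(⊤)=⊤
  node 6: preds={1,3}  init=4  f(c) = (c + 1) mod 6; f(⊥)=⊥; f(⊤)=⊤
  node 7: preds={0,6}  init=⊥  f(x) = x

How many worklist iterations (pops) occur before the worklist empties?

Trace (8 dequeues):
  [1] u=0 | in 4 | out 4 | prev ⊥ | push {}
  [2] u=1 | in ⊥ | out ⊤ | prev 4 | push {}
  [3] u=2 | in ⊥ | out 4 | ==
  [4] u=3 | in ⊤ | out ⊤ | prev ⊥ | push {}
  [5] u=4 | in ⊥ | out 0 | ==
  [6] u=5 | in 4 | out 4 | ==
  [7] u=6 | in ⊤ | out ⊤ | prev 4 | push {}
  [8] u=7 | in ⊤ | out ⊤ | prev ⊥ | push {}

Converged values:
  [0] 4
  [1] ⊤
  [2] 4
  [3] ⊤
  [4] 0
  [5] 4
  [6] ⊤
  [7] ⊤

8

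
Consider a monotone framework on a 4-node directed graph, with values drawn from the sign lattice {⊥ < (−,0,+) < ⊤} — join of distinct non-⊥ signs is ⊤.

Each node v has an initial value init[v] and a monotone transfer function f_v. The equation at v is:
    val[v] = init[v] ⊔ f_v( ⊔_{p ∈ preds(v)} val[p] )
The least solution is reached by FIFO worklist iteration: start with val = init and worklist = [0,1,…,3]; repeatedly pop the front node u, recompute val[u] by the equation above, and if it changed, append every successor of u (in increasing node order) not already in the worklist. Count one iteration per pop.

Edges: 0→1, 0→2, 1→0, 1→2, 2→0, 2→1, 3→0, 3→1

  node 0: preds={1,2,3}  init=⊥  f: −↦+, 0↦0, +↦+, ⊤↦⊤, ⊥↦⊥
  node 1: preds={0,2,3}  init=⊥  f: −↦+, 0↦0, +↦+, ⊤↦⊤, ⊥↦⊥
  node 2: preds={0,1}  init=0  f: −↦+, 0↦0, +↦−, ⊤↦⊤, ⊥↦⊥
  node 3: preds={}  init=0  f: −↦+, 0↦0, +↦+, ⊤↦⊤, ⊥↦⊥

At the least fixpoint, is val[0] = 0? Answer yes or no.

yes

Iteration log — 5 steps:
  step 1. node 0  ⊔preds=0  new=0  old=⊥  +wl: 
  step 2. node 1  ⊔preds=0  new=0  old=⊥  +wl: 0
  step 3. node 2  ⊔preds=0  new=0  stable
  step 4. node 3  ⊔preds=⊥  new=0  stable
  step 5. node 0  ⊔preds=0  new=0  stable

Least fixpoint reached:
  node 0: 0
  node 1: 0
  node 2: 0
  node 3: 0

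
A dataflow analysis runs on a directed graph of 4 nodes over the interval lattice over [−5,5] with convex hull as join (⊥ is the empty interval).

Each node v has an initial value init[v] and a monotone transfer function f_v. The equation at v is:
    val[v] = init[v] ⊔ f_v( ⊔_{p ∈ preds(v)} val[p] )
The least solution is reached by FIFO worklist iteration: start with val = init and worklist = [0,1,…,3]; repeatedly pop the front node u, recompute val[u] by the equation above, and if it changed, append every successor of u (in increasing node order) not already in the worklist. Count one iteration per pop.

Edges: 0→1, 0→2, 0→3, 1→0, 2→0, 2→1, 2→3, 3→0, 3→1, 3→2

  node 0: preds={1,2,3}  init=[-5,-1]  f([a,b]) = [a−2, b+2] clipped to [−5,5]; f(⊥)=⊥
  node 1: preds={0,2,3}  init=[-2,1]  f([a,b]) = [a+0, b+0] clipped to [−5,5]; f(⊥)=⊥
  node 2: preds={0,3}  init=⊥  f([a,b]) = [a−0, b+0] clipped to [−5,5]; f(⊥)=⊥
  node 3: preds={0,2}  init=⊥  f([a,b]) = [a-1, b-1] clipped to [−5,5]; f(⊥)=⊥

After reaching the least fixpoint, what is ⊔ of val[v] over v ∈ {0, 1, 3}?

Worklist (11 pops):
  #1 pop 0: in=[-2,1] → [-5,3] (was [-5,-1]); enqueue []
  #2 pop 1: in=[-5,3] → [-5,3] (was [-2,1]); enqueue [0]
  #3 pop 2: in=[-5,3] → [-5,3] (was ⊥); enqueue [1]
  #4 pop 3: in=[-5,3] → [-5,2] (was ⊥); enqueue [2]
  #5 pop 0: in=[-5,3] → [-5,5] (was [-5,3]); enqueue [3]
  #6 pop 1: in=[-5,5] → [-5,5] (was [-5,3]); enqueue [0]
  #7 pop 2: in=[-5,5] → [-5,5] (was [-5,3]); enqueue [1]
  #8 pop 3: in=[-5,5] → [-5,4] (was [-5,2]); enqueue [2]
  #9 pop 0: in=[-5,5] → [-5,5] (no change)
  #10 pop 1: in=[-5,5] → [-5,5] (no change)
  #11 pop 2: in=[-5,5] → [-5,5] (no change)

Fixpoint:
  val[0] = [-5,5]
  val[1] = [-5,5]
  val[2] = [-5,5]
  val[3] = [-5,4]

[-5,5]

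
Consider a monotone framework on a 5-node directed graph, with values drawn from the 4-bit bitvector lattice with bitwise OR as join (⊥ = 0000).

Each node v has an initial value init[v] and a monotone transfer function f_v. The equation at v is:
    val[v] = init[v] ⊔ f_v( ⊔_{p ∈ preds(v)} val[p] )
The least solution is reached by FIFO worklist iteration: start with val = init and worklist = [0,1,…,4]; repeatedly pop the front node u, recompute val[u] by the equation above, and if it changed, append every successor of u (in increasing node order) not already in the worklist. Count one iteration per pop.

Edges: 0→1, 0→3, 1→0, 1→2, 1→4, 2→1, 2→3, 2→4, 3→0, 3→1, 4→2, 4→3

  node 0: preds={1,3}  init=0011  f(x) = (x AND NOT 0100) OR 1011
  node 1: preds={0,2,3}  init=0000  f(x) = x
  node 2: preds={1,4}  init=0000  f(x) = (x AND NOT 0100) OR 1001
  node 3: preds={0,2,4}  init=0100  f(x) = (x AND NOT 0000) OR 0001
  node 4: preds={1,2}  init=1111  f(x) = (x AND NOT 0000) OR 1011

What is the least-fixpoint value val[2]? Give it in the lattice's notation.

Worklist (7 pops):
  #1 pop 0: in=0100 → 1011 (was 0011); enqueue []
  #2 pop 1: in=1111 → 1111 (was 0000); enqueue [0]
  #3 pop 2: in=1111 → 1011 (was 0000); enqueue [1]
  #4 pop 3: in=1111 → 1111 (was 0100); enqueue []
  #5 pop 4: in=1111 → 1111 (no change)
  #6 pop 0: in=1111 → 1011 (no change)
  #7 pop 1: in=1111 → 1111 (no change)

Fixpoint:
  val[0] = 1011
  val[1] = 1111
  val[2] = 1011
  val[3] = 1111
  val[4] = 1111

1011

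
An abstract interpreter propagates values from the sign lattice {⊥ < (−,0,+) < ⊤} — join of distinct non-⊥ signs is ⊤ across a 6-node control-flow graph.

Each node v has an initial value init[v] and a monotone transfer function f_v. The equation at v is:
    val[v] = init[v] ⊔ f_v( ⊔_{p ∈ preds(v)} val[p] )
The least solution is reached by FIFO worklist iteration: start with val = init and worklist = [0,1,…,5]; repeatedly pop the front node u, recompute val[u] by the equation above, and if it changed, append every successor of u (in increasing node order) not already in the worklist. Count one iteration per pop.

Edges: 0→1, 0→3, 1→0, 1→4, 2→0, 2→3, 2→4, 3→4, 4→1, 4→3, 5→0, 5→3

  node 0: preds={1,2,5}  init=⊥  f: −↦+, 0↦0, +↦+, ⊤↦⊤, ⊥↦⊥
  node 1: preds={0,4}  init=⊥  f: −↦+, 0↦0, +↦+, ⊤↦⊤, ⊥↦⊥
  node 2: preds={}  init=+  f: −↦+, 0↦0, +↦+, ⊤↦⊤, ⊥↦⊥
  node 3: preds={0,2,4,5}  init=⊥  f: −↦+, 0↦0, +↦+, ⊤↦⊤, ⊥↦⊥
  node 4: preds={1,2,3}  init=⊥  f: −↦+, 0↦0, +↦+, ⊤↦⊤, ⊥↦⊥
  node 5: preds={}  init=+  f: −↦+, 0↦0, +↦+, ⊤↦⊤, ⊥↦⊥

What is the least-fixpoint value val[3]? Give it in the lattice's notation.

Trace (9 dequeues):
  [1] u=0 | in + | out + | prev ⊥ | push {}
  [2] u=1 | in + | out + | prev ⊥ | push {0}
  [3] u=2 | in ⊥ | out + | ==
  [4] u=3 | in + | out + | prev ⊥ | push {}
  [5] u=4 | in + | out + | prev ⊥ | push {1,3}
  [6] u=5 | in ⊥ | out + | ==
  [7] u=0 | in + | out + | ==
  [8] u=1 | in + | out + | ==
  [9] u=3 | in + | out + | ==

Converged values:
  [0] +
  [1] +
  [2] +
  [3] +
  [4] +
  [5] +

+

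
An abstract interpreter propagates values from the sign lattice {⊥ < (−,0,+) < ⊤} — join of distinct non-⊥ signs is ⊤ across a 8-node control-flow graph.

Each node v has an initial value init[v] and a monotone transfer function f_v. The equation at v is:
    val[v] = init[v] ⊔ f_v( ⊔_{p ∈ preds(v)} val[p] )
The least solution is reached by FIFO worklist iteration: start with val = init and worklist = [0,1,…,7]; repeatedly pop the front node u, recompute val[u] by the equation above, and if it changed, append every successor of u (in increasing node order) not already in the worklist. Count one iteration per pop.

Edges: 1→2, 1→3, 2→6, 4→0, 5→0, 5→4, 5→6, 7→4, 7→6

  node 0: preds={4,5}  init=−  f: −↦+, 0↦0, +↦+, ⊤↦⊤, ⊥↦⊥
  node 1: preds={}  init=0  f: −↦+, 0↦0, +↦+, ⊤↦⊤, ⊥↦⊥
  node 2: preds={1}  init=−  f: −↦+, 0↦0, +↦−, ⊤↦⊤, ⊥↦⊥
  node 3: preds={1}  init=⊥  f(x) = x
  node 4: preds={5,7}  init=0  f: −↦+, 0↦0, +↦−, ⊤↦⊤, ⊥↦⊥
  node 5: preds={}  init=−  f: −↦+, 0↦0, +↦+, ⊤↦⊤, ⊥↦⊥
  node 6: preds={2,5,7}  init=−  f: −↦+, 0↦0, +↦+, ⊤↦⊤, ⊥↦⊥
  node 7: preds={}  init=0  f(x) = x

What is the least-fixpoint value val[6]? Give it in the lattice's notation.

Iteration log — 9 steps:
  step 1. node 0  ⊔preds=⊤  new=⊤  old=−  +wl: 
  step 2. node 1  ⊔preds=⊥  new=0  stable
  step 3. node 2  ⊔preds=0  new=⊤  old=−  +wl: 
  step 4. node 3  ⊔preds=0  new=0  old=⊥  +wl: 
  step 5. node 4  ⊔preds=⊤  new=⊤  old=0  +wl: 0
  step 6. node 5  ⊔preds=⊥  new=−  stable
  step 7. node 6  ⊔preds=⊤  new=⊤  old=−  +wl: 
  step 8. node 7  ⊔preds=⊥  new=0  stable
  step 9. node 0  ⊔preds=⊤  new=⊤  stable

Least fixpoint reached:
  node 0: ⊤
  node 1: 0
  node 2: ⊤
  node 3: 0
  node 4: ⊤
  node 5: −
  node 6: ⊤
  node 7: 0

⊤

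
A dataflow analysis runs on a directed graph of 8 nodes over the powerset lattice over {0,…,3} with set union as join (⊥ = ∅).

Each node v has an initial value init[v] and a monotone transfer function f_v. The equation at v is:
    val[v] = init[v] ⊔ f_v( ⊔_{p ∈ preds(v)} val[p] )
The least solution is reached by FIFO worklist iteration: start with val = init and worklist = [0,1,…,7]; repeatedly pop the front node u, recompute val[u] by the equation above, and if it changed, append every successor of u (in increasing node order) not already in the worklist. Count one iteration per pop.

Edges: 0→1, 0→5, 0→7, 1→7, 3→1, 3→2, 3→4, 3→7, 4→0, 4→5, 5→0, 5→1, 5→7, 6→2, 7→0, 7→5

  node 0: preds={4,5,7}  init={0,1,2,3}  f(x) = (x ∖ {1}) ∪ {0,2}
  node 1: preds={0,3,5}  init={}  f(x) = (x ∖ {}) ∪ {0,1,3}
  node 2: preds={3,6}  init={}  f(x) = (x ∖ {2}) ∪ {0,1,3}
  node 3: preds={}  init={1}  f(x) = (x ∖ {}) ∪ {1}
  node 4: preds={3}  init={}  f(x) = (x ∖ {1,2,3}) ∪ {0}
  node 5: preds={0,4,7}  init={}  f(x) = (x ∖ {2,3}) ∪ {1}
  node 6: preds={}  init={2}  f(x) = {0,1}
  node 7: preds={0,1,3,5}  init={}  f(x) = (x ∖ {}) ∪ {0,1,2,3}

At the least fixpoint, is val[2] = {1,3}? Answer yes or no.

Worklist (12 pops):
  #1 pop 0: in={} → {0,1,2,3} (no change)
  #2 pop 1: in={0,1,2,3} → {0,1,2,3} (was {}); enqueue []
  #3 pop 2: in={1,2} → {0,1,3} (was {}); enqueue []
  #4 pop 3: in={} → {1} (no change)
  #5 pop 4: in={1} → {0} (was {}); enqueue [0]
  #6 pop 5: in={0,1,2,3} → {0,1} (was {}); enqueue [1]
  #7 pop 6: in={} → {0,1,2} (was {2}); enqueue [2]
  #8 pop 7: in={0,1,2,3} → {0,1,2,3} (was {}); enqueue [5]
  #9 pop 0: in={0,1,2,3} → {0,1,2,3} (no change)
  #10 pop 1: in={0,1,2,3} → {0,1,2,3} (no change)
  #11 pop 2: in={0,1,2} → {0,1,3} (no change)
  #12 pop 5: in={0,1,2,3} → {0,1} (no change)

Fixpoint:
  val[0] = {0,1,2,3}
  val[1] = {0,1,2,3}
  val[2] = {0,1,3}
  val[3] = {1}
  val[4] = {0}
  val[5] = {0,1}
  val[6] = {0,1,2}
  val[7] = {0,1,2,3}

no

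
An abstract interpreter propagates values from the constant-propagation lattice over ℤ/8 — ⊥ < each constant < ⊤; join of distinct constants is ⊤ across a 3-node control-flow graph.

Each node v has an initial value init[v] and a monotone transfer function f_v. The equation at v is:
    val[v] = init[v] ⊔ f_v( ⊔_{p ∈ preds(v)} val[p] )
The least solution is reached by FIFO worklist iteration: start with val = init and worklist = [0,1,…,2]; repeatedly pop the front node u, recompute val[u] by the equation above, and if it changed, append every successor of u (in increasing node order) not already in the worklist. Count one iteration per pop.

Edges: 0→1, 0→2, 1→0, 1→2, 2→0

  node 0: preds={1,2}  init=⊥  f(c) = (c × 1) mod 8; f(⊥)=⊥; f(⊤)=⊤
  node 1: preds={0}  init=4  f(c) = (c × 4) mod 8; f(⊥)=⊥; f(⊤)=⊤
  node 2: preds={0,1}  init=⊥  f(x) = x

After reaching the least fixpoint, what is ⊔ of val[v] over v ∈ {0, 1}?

⊤

Trace (6 dequeues):
  [1] u=0 | in 4 | out 4 | prev ⊥ | push {}
  [2] u=1 | in 4 | out ⊤ | prev 4 | push {0}
  [3] u=2 | in ⊤ | out ⊤ | prev ⊥ | push {}
  [4] u=0 | in ⊤ | out ⊤ | prev 4 | push {1,2}
  [5] u=1 | in ⊤ | out ⊤ | ==
  [6] u=2 | in ⊤ | out ⊤ | ==

Converged values:
  [0] ⊤
  [1] ⊤
  [2] ⊤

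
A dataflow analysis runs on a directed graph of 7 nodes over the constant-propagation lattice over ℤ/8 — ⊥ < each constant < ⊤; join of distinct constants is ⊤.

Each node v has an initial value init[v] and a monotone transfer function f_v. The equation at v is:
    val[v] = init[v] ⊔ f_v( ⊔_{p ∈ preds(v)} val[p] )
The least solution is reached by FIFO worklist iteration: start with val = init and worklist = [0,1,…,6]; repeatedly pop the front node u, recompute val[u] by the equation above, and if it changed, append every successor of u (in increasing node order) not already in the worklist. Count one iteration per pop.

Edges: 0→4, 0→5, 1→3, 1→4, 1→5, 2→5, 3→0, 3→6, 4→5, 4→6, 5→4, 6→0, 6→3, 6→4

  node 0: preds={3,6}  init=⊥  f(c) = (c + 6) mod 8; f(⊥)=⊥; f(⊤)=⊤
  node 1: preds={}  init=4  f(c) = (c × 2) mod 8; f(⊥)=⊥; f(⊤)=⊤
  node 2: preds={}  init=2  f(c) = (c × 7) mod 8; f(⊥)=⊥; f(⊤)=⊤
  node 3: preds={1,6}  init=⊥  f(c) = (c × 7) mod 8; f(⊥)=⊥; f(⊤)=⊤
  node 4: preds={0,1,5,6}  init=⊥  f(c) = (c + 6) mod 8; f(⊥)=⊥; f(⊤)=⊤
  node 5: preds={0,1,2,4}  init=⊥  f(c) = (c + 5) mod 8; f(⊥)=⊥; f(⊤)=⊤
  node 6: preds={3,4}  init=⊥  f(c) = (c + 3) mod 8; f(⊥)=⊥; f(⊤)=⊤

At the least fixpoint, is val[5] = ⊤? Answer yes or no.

Iteration log — 13 steps:
  step 1. node 0  ⊔preds=⊥  new=⊥  stable
  step 2. node 1  ⊔preds=⊥  new=4  stable
  step 3. node 2  ⊔preds=⊥  new=2  stable
  step 4. node 3  ⊔preds=4  new=4  old=⊥  +wl: 0
  step 5. node 4  ⊔preds=4  new=2  old=⊥  +wl: 
  step 6. node 5  ⊔preds=⊤  new=⊤  old=⊥  +wl: 4
  step 7. node 6  ⊔preds=⊤  new=⊤  old=⊥  +wl: 3
  step 8. node 0  ⊔preds=⊤  new=⊤  old=⊥  +wl: 5
  step 9. node 4  ⊔preds=⊤  new=⊤  old=2  +wl: 6
  step 10. node 3  ⊔preds=⊤  new=⊤  old=4  +wl: 0
  step 11. node 5  ⊔preds=⊤  new=⊤  stable
  step 12. node 6  ⊔preds=⊤  new=⊤  stable
  step 13. node 0  ⊔preds=⊤  new=⊤  stable

Least fixpoint reached:
  node 0: ⊤
  node 1: 4
  node 2: 2
  node 3: ⊤
  node 4: ⊤
  node 5: ⊤
  node 6: ⊤

yes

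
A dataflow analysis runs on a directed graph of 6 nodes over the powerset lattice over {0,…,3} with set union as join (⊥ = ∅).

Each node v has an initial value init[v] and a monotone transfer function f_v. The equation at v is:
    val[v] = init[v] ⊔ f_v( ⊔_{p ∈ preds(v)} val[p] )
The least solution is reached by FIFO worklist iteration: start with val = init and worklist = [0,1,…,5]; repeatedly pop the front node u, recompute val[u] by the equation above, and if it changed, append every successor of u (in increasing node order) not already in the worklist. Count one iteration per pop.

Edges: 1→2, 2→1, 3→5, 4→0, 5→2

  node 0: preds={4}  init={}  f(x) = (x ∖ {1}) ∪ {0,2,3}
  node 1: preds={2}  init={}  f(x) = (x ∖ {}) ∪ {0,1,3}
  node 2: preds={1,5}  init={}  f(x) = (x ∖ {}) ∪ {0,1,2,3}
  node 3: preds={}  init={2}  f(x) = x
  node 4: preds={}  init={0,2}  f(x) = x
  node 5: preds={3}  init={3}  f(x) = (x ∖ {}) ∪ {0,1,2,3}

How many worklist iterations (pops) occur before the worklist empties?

Trace (8 dequeues):
  [1] u=0 | in {0,2} | out {0,2,3} | prev {} | push {}
  [2] u=1 | in {} | out {0,1,3} | prev {} | push {}
  [3] u=2 | in {0,1,3} | out {0,1,2,3} | prev {} | push {1}
  [4] u=3 | in {} | out {2} | ==
  [5] u=4 | in {} | out {0,2} | ==
  [6] u=5 | in {2} | out {0,1,2,3} | prev {3} | push {2}
  [7] u=1 | in {0,1,2,3} | out {0,1,2,3} | prev {0,1,3} | push {}
  [8] u=2 | in {0,1,2,3} | out {0,1,2,3} | ==

Converged values:
  [0] {0,2,3}
  [1] {0,1,2,3}
  [2] {0,1,2,3}
  [3] {2}
  [4] {0,2}
  [5] {0,1,2,3}

8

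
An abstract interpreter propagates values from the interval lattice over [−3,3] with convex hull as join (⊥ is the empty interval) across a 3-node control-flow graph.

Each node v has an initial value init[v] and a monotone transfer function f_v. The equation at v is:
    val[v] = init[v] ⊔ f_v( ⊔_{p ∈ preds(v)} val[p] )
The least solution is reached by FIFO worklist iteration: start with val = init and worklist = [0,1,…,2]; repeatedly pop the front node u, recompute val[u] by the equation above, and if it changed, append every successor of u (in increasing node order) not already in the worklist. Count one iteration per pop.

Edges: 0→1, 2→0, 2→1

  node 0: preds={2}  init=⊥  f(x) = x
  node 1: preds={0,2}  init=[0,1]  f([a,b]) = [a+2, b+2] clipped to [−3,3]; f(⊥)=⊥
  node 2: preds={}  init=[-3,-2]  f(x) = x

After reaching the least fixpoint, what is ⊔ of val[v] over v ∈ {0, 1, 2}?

Trace (3 dequeues):
  [1] u=0 | in [-3,-2] | out [-3,-2] | prev ⊥ | push {}
  [2] u=1 | in [-3,-2] | out [-1,1] | prev [0,1] | push {}
  [3] u=2 | in ⊥ | out [-3,-2] | ==

Converged values:
  [0] [-3,-2]
  [1] [-1,1]
  [2] [-3,-2]

[-3,1]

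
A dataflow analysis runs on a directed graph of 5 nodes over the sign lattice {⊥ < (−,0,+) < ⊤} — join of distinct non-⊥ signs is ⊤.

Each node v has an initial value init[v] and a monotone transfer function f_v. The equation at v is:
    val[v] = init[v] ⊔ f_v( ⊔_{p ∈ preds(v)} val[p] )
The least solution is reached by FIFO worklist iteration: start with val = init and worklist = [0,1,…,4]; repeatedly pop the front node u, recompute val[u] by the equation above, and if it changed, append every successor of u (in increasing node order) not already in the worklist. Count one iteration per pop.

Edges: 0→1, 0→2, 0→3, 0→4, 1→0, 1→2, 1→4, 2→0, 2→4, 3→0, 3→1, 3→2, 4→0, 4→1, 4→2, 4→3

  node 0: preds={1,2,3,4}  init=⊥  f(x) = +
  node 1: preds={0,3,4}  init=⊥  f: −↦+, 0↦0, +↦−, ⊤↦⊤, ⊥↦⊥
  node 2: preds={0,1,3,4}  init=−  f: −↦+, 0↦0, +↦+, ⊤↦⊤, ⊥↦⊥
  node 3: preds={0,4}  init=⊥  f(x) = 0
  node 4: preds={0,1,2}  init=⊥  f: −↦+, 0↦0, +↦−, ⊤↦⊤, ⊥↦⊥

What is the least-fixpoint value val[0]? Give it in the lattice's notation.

+

Trace (11 dequeues):
  [1] u=0 | in − | out + | prev ⊥ | push {}
  [2] u=1 | in + | out − | prev ⊥ | push {0}
  [3] u=2 | in ⊤ | out ⊤ | prev − | push {}
  [4] u=3 | in + | out 0 | prev ⊥ | push {1,2}
  [5] u=4 | in ⊤ | out ⊤ | prev ⊥ | push {3}
  [6] u=0 | in ⊤ | out + | ==
  [7] u=1 | in ⊤ | out ⊤ | prev − | push {0,4}
  [8] u=2 | in ⊤ | out ⊤ | ==
  [9] u=3 | in ⊤ | out 0 | ==
  [10] u=0 | in ⊤ | out + | ==
  [11] u=4 | in ⊤ | out ⊤ | ==

Converged values:
  [0] +
  [1] ⊤
  [2] ⊤
  [3] 0
  [4] ⊤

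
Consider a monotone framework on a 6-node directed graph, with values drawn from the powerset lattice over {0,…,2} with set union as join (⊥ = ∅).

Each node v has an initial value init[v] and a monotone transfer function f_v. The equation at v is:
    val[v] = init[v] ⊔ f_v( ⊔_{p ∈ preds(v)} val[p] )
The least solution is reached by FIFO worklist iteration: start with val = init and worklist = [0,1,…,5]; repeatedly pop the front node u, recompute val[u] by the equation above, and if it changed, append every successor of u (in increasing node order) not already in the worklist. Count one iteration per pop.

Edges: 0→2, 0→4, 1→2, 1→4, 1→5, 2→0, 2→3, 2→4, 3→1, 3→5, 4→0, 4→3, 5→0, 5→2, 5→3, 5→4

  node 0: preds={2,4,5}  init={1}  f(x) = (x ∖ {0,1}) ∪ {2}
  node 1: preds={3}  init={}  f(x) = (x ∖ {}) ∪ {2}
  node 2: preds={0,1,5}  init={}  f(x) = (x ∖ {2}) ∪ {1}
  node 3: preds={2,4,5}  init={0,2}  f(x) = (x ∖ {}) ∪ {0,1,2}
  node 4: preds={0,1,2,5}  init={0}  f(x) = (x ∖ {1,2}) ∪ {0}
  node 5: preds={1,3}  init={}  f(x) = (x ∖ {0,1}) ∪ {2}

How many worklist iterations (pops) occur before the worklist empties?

12

Iteration log — 12 steps:
  step 1. node 0  ⊔preds={0}  new={1,2}  old={1}  +wl: 
  step 2. node 1  ⊔preds={0,2}  new={0,2}  old={}  +wl: 
  step 3. node 2  ⊔preds={0,1,2}  new={0,1}  old={}  +wl: 0
  step 4. node 3  ⊔preds={0,1}  new={0,1,2}  old={0,2}  +wl: 1
  step 5. node 4  ⊔preds={0,1,2}  new={0}  stable
  step 6. node 5  ⊔preds={0,1,2}  new={2}  old={}  +wl: 2,3,4
  step 7. node 0  ⊔preds={0,1,2}  new={1,2}  stable
  step 8. node 1  ⊔preds={0,1,2}  new={0,1,2}  old={0,2}  +wl: 5
  step 9. node 2  ⊔preds={0,1,2}  new={0,1}  stable
  step 10. node 3  ⊔preds={0,1,2}  new={0,1,2}  stable
  step 11. node 4  ⊔preds={0,1,2}  new={0}  stable
  step 12. node 5  ⊔preds={0,1,2}  new={2}  stable

Least fixpoint reached:
  node 0: {1,2}
  node 1: {0,1,2}
  node 2: {0,1}
  node 3: {0,1,2}
  node 4: {0}
  node 5: {2}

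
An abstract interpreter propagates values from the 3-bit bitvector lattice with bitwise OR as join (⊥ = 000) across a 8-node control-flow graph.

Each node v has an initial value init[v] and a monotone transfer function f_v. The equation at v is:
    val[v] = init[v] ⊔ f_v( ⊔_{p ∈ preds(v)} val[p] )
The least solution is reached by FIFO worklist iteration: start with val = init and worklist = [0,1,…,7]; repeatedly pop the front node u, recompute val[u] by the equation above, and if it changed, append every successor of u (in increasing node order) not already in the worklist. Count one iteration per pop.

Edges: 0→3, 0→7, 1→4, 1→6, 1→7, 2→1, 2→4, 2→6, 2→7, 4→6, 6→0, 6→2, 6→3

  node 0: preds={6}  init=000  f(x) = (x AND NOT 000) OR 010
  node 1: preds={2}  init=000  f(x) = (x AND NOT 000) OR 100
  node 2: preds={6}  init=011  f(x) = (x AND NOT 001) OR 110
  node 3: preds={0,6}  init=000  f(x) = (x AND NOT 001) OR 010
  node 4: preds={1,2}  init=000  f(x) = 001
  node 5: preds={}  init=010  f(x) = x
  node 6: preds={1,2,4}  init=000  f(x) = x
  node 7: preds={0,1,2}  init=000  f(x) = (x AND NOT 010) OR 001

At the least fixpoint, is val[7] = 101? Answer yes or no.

Iteration log — 13 steps:
  step 1. node 0  ⊔preds=000  new=010  old=000  +wl: 
  step 2. node 1  ⊔preds=011  new=111  old=000  +wl: 
  step 3. node 2  ⊔preds=000  new=111  old=011  +wl: 1
  step 4. node 3  ⊔preds=010  new=010  old=000  +wl: 
  step 5. node 4  ⊔preds=111  new=001  old=000  +wl: 
  step 6. node 5  ⊔preds=000  new=010  stable
  step 7. node 6  ⊔preds=111  new=111  old=000  +wl: 0,2,3
  step 8. node 7  ⊔preds=111  new=101  old=000  +wl: 
  step 9. node 1  ⊔preds=111  new=111  stable
  step 10. node 0  ⊔preds=111  new=111  old=010  +wl: 7
  step 11. node 2  ⊔preds=111  new=111  stable
  step 12. node 3  ⊔preds=111  new=110  old=010  +wl: 
  step 13. node 7  ⊔preds=111  new=101  stable

Least fixpoint reached:
  node 0: 111
  node 1: 111
  node 2: 111
  node 3: 110
  node 4: 001
  node 5: 010
  node 6: 111
  node 7: 101

yes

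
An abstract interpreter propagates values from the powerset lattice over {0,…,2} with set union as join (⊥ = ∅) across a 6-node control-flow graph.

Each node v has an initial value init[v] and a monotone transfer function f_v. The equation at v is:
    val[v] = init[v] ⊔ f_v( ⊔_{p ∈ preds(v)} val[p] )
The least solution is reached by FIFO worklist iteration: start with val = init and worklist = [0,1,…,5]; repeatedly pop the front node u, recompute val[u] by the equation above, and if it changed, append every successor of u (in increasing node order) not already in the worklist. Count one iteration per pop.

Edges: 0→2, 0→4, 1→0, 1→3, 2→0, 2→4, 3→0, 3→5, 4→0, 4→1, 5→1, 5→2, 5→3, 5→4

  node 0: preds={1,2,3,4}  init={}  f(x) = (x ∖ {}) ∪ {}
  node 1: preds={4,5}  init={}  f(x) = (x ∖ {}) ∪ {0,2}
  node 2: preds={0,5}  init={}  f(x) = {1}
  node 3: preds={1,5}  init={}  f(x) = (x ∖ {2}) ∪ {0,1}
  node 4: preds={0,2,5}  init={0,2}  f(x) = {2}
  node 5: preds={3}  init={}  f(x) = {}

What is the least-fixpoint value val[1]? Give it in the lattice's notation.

{0,2}

Trace (9 dequeues):
  [1] u=0 | in {0,2} | out {0,2} | prev {} | push {}
  [2] u=1 | in {0,2} | out {0,2} | prev {} | push {0}
  [3] u=2 | in {0,2} | out {1} | prev {} | push {}
  [4] u=3 | in {0,2} | out {0,1} | prev {} | push {}
  [5] u=4 | in {0,1,2} | out {0,2} | ==
  [6] u=5 | in {0,1} | out {} | ==
  [7] u=0 | in {0,1,2} | out {0,1,2} | prev {0,2} | push {2,4}
  [8] u=2 | in {0,1,2} | out {1} | ==
  [9] u=4 | in {0,1,2} | out {0,2} | ==

Converged values:
  [0] {0,1,2}
  [1] {0,2}
  [2] {1}
  [3] {0,1}
  [4] {0,2}
  [5] {}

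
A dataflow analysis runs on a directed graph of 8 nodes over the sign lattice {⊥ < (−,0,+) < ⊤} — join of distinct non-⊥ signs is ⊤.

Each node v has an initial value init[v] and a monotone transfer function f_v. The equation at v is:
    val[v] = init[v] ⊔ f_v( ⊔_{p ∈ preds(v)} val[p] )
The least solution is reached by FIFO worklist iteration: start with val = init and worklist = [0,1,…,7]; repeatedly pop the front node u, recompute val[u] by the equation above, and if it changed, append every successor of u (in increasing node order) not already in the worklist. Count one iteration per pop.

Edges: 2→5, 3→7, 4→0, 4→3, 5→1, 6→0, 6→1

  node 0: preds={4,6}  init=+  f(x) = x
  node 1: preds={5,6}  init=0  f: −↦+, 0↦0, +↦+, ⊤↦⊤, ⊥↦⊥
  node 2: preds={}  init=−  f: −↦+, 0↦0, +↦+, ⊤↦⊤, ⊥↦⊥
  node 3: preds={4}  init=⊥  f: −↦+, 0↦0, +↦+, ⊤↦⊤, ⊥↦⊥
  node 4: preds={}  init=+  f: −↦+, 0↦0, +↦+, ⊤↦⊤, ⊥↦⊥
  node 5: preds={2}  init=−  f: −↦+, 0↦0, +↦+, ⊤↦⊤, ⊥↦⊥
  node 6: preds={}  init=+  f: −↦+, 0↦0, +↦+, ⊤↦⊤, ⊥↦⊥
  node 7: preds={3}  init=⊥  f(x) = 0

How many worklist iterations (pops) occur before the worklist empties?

Worklist (9 pops):
  #1 pop 0: in=+ → + (no change)
  #2 pop 1: in=⊤ → ⊤ (was 0); enqueue []
  #3 pop 2: in=⊥ → − (no change)
  #4 pop 3: in=+ → + (was ⊥); enqueue []
  #5 pop 4: in=⊥ → + (no change)
  #6 pop 5: in=− → ⊤ (was −); enqueue [1]
  #7 pop 6: in=⊥ → + (no change)
  #8 pop 7: in=+ → 0 (was ⊥); enqueue []
  #9 pop 1: in=⊤ → ⊤ (no change)

Fixpoint:
  val[0] = +
  val[1] = ⊤
  val[2] = −
  val[3] = +
  val[4] = +
  val[5] = ⊤
  val[6] = +
  val[7] = 0

9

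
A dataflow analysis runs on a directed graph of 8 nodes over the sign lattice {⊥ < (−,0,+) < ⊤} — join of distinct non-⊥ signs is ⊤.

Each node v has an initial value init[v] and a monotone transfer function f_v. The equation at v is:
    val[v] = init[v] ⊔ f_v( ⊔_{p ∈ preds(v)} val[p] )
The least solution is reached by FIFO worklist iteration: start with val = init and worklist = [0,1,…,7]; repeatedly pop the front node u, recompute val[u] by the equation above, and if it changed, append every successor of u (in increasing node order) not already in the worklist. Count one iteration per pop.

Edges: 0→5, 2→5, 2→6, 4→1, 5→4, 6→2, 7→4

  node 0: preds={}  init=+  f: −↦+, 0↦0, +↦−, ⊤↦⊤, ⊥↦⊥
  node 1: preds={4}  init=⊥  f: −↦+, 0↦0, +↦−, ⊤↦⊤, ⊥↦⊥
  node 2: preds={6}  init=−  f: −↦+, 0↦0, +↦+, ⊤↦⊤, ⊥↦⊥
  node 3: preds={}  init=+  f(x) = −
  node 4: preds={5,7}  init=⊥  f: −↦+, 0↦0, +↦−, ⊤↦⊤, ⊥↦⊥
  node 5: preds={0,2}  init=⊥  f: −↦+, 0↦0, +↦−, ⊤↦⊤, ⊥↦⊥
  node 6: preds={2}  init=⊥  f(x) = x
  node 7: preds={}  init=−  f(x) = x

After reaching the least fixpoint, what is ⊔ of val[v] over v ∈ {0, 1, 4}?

⊤

Worklist (15 pops):
  #1 pop 0: in=⊥ → + (no change)
  #2 pop 1: in=⊥ → ⊥ (no change)
  #3 pop 2: in=⊥ → − (no change)
  #4 pop 3: in=⊥ → ⊤ (was +); enqueue []
  #5 pop 4: in=− → + (was ⊥); enqueue [1]
  #6 pop 5: in=⊤ → ⊤ (was ⊥); enqueue [4]
  #7 pop 6: in=− → − (was ⊥); enqueue [2]
  #8 pop 7: in=⊥ → − (no change)
  #9 pop 1: in=+ → − (was ⊥); enqueue []
  #10 pop 4: in=⊤ → ⊤ (was +); enqueue [1]
  #11 pop 2: in=− → ⊤ (was −); enqueue [5,6]
  #12 pop 1: in=⊤ → ⊤ (was −); enqueue []
  #13 pop 5: in=⊤ → ⊤ (no change)
  #14 pop 6: in=⊤ → ⊤ (was −); enqueue [2]
  #15 pop 2: in=⊤ → ⊤ (no change)

Fixpoint:
  val[0] = +
  val[1] = ⊤
  val[2] = ⊤
  val[3] = ⊤
  val[4] = ⊤
  val[5] = ⊤
  val[6] = ⊤
  val[7] = −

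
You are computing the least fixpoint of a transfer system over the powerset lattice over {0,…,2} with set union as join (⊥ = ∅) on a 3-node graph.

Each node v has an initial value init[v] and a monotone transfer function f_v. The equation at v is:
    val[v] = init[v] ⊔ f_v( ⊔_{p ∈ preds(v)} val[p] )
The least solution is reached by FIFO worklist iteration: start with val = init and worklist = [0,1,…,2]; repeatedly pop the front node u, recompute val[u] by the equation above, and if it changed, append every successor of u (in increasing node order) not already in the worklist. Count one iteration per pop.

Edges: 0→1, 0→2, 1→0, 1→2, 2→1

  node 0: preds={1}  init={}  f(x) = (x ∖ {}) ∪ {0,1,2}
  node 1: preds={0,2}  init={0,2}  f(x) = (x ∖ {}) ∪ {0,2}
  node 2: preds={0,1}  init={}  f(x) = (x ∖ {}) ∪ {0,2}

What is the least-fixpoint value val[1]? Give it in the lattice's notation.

Worklist (5 pops):
  #1 pop 0: in={0,2} → {0,1,2} (was {}); enqueue []
  #2 pop 1: in={0,1,2} → {0,1,2} (was {0,2}); enqueue [0]
  #3 pop 2: in={0,1,2} → {0,1,2} (was {}); enqueue [1]
  #4 pop 0: in={0,1,2} → {0,1,2} (no change)
  #5 pop 1: in={0,1,2} → {0,1,2} (no change)

Fixpoint:
  val[0] = {0,1,2}
  val[1] = {0,1,2}
  val[2] = {0,1,2}

{0,1,2}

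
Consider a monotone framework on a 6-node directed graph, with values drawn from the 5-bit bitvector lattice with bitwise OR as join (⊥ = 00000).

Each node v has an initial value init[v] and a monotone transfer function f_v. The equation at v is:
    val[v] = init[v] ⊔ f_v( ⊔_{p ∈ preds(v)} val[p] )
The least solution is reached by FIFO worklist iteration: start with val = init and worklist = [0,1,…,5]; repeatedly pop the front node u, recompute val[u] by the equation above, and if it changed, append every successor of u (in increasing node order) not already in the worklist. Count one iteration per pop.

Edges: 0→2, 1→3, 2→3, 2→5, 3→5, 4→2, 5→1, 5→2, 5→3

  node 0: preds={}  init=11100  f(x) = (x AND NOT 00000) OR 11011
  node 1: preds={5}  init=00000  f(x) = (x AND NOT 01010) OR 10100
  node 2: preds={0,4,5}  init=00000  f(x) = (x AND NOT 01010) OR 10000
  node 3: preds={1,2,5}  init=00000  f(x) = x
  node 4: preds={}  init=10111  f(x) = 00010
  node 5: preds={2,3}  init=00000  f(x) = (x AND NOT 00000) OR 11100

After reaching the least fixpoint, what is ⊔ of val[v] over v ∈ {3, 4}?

11111

Iteration log — 10 steps:
  step 1. node 0  ⊔preds=00000  new=11111  old=11100  +wl: 
  step 2. node 1  ⊔preds=00000  new=10100  old=00000  +wl: 
  step 3. node 2  ⊔preds=11111  new=10101  old=00000  +wl: 
  step 4. node 3  ⊔preds=10101  new=10101  old=00000  +wl: 
  step 5. node 4  ⊔preds=00000  new=10111  stable
  step 6. node 5  ⊔preds=10101  new=11101  old=00000  +wl: 1,2,3
  step 7. node 1  ⊔preds=11101  new=10101  old=10100  +wl: 
  step 8. node 2  ⊔preds=11111  new=10101  stable
  step 9. node 3  ⊔preds=11101  new=11101  old=10101  +wl: 5
  step 10. node 5  ⊔preds=11101  new=11101  stable

Least fixpoint reached:
  node 0: 11111
  node 1: 10101
  node 2: 10101
  node 3: 11101
  node 4: 10111
  node 5: 11101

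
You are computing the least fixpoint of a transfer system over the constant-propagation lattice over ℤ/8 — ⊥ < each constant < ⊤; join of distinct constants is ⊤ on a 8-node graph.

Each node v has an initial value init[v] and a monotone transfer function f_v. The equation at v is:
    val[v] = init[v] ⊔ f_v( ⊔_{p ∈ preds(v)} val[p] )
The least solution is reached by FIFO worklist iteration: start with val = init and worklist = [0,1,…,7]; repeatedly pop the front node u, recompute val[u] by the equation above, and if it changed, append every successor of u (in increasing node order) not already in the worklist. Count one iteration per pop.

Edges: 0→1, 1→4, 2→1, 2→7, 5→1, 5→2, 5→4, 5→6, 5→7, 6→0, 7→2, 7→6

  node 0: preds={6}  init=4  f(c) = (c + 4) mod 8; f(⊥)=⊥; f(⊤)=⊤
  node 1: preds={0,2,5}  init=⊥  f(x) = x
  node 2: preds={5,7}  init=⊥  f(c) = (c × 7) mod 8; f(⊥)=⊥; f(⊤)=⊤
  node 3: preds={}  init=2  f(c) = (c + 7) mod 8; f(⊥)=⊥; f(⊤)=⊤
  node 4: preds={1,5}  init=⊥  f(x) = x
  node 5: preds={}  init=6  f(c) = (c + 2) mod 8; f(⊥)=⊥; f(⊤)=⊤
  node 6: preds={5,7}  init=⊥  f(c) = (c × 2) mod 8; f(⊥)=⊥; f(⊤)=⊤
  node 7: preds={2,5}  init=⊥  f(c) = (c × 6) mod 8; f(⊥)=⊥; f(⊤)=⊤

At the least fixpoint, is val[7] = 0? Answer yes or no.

no

Worklist (15 pops):
  #1 pop 0: in=⊥ → 4 (no change)
  #2 pop 1: in=⊤ → ⊤ (was ⊥); enqueue []
  #3 pop 2: in=6 → 2 (was ⊥); enqueue [1]
  #4 pop 3: in=⊥ → 2 (no change)
  #5 pop 4: in=⊤ → ⊤ (was ⊥); enqueue []
  #6 pop 5: in=⊥ → 6 (no change)
  #7 pop 6: in=6 → 4 (was ⊥); enqueue [0]
  #8 pop 7: in=⊤ → ⊤ (was ⊥); enqueue [2,6]
  #9 pop 1: in=⊤ → ⊤ (no change)
  #10 pop 0: in=4 → ⊤ (was 4); enqueue [1]
  #11 pop 2: in=⊤ → ⊤ (was 2); enqueue [7]
  #12 pop 6: in=⊤ → ⊤ (was 4); enqueue [0]
  #13 pop 1: in=⊤ → ⊤ (no change)
  #14 pop 7: in=⊤ → ⊤ (no change)
  #15 pop 0: in=⊤ → ⊤ (no change)

Fixpoint:
  val[0] = ⊤
  val[1] = ⊤
  val[2] = ⊤
  val[3] = 2
  val[4] = ⊤
  val[5] = 6
  val[6] = ⊤
  val[7] = ⊤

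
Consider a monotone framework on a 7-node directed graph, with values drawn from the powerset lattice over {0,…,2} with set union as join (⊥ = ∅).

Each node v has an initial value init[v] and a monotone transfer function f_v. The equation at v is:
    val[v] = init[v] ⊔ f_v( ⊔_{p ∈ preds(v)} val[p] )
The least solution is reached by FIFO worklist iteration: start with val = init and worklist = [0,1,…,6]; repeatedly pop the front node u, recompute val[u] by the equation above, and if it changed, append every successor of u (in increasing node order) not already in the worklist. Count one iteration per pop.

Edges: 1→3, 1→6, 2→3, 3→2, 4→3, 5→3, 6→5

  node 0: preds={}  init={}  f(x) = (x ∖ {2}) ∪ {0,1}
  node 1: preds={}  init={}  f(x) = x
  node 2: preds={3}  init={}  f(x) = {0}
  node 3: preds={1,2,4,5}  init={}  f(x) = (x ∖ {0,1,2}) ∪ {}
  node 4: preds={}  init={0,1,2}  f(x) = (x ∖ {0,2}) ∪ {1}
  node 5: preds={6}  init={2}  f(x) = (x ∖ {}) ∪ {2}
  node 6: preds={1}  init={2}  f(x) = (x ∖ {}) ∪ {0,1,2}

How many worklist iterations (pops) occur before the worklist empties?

9

Worklist (9 pops):
  #1 pop 0: in={} → {0,1} (was {}); enqueue []
  #2 pop 1: in={} → {} (no change)
  #3 pop 2: in={} → {0} (was {}); enqueue []
  #4 pop 3: in={0,1,2} → {} (no change)
  #5 pop 4: in={} → {0,1,2} (no change)
  #6 pop 5: in={2} → {2} (no change)
  #7 pop 6: in={} → {0,1,2} (was {2}); enqueue [5]
  #8 pop 5: in={0,1,2} → {0,1,2} (was {2}); enqueue [3]
  #9 pop 3: in={0,1,2} → {} (no change)

Fixpoint:
  val[0] = {0,1}
  val[1] = {}
  val[2] = {0}
  val[3] = {}
  val[4] = {0,1,2}
  val[5] = {0,1,2}
  val[6] = {0,1,2}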